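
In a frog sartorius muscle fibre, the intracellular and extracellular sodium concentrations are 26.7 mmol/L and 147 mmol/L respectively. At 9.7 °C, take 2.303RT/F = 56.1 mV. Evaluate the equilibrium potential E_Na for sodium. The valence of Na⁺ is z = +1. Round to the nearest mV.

42 mV

E = (56.1/z) · log₁₀([Na⁺]_out/[Na⁺]_in) with z = +1.
= (56.1/1) · log₁₀(147/26.7) = 56.10 · log₁₀(5.506)
= 56.10 · (0.7408) = 41.56 mV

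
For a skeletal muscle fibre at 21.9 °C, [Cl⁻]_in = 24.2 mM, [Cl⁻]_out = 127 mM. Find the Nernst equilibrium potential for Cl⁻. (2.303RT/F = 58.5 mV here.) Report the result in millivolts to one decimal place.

E = (58.5/z) · log₁₀([Cl⁻]_out/[Cl⁻]_in) with z = -1.
For an anion, dividing by z = -1 reverses the sign.
= (58.5/-1) · log₁₀(127/24.2) = -58.50 · log₁₀(5.248)
= -58.50 · (0.7200) = -42.12 mV

-42.1 mV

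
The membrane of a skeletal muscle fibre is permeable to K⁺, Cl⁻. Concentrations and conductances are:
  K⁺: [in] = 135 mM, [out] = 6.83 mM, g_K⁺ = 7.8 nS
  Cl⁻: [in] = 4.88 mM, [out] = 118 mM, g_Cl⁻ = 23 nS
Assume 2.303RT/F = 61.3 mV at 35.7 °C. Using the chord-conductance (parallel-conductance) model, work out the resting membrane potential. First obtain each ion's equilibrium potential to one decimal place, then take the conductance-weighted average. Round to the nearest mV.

-83 mV

E_K⁺ = (61.3/1)·log₁₀(6.83/135) = -79.4 mV
E_Cl⁻ = (61.3/-1)·log₁₀(118/4.88) = -84.8 mV
Vm = (Σ gᵢEᵢ)/(Σ gᵢ) = (7.8·-79.4 + 23·-84.8) / (7.8 + 23)
= -2569.72 / 30.8 = -83.43 mV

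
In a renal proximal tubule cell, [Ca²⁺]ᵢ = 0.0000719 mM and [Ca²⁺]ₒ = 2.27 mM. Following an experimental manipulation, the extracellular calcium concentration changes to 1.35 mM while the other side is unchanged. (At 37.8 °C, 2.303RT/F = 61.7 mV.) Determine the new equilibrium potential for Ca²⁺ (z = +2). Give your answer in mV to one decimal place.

131.8 mV

After the shift: [Ca²⁺]_out = 1.35, [Ca²⁺]_in = 0.0000719 mM.
E_new = (61.7/2)·log₁₀(1.35/0.0000719) = 30.85 · (4.2736) = 131.84 mV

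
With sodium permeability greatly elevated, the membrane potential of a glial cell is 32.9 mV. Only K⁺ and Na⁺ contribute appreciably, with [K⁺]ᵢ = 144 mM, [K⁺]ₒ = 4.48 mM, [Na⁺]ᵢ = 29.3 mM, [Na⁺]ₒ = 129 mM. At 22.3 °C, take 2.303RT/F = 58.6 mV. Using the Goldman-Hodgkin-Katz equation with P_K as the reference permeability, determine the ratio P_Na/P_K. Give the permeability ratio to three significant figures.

Let α = P_Na/P_K. GHK: Vm = 58.6·log₁₀[(Kₒ + α·Naₒ)/(Kᵢ + α·Naᵢ)].
10^(Vm/58.6) = 10^(32.9/58.6) = 3.6428
So 3.6428·(Kᵢ + α·Naᵢ) = Kₒ + α·Naₒ → α = (3.6428·144.0 − 4.48) / (129.0 − 3.6428·29.3)
α = (524.6 − 4.48) / (129.0 − 106.7) = 520.1/22.27 = 23.36

23.4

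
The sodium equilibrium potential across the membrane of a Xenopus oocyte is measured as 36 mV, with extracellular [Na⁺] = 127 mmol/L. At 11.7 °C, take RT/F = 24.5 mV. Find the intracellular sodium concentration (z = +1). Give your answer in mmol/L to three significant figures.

29.2 mmol/L

Nernst: E = (24.5/1) · ln([out]/[in]), so ln([out]/[in]) = 36.0 × 1 / 24.5 = 1.4694.
[out]/[in] = e^(1.4694) = 4.347.
[in] = 127 / 4.347 = 29.22 mmol/L.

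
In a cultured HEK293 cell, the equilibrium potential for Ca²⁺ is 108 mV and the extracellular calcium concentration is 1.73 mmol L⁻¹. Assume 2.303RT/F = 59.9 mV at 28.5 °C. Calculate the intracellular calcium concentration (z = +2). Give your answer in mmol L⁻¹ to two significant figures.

Nernst: E = (59.9/2) · log₁₀([out]/[in]), so log₁₀([out]/[in]) = 108.0 × 2 / 59.9 = 3.6060.
[out]/[in] = 10^(3.6060) = 4037.
[in] = 1.73 / 4037 = 0.0004286 mmol L⁻¹.

0.00043 mmol L⁻¹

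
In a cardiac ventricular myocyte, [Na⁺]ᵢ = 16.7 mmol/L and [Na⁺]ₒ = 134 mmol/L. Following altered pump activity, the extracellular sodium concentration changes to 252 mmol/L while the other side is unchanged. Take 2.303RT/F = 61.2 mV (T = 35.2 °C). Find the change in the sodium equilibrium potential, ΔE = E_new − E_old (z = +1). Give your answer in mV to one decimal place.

E_old = (61.2/1)·log₁₀(134/16.7) = 55.35 mV
E_new = (61.2/1)·log₁₀(252/16.7) = 72.14 mV
ΔE = 72.14 − (55.35) = 16.79 mV

16.8 mV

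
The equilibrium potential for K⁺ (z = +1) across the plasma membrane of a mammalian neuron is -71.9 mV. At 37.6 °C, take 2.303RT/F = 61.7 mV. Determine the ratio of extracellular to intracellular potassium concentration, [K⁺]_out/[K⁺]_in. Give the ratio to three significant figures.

log₁₀([out]/[in]) = E·z/(61.7) = -71.9 × 1 / 61.7 = -1.1653
[out]/[in] = 10^(-1.1653) = 0.06834

0.0683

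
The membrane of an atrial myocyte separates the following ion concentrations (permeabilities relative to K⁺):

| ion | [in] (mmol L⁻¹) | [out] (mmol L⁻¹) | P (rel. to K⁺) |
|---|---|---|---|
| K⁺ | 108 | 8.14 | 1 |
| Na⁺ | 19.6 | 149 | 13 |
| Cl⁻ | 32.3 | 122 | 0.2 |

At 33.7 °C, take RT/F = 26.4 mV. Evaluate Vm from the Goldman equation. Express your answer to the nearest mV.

43 mV

Vm = 26.4 · ln[(Σ P·[cation]ₒ + Σ P·[anion]ᵢ) / (Σ P·[cation]ᵢ + Σ P·[anion]ₒ)]
Numerator = 1×8.14 + 13×149 + 0.2×32.3 = 1952
Denominator = 1×108 + 13×19.6 + 0.2×122 = 387.2
Vm = 26.4 · ln(5.0403) = 26.4 × (1.6175) = 42.70 mV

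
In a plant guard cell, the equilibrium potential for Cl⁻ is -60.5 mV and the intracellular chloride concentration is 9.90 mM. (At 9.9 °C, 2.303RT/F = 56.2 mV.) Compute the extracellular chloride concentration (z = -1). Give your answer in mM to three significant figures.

Nernst: E = (56.2/-1) · log₁₀([out]/[in]), so log₁₀([out]/[in]) = -60.5 × -1 / 56.2 = 1.0765.
[out]/[in] = 10^(1.0765) = 11.93.
[out] = 11.93 × 9.90 = 118.1 mM.

118 mM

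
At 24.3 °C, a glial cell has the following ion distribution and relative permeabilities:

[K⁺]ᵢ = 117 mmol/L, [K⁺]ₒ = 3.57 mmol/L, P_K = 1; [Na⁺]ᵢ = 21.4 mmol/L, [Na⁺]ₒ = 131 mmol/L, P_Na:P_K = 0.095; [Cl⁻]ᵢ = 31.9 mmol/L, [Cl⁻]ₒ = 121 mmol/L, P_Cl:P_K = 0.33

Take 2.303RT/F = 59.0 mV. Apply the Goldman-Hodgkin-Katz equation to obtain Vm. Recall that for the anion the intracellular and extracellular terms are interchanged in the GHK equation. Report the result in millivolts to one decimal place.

Vm = 59.0 · log₁₀[(Σ P·[cation]ₒ + Σ P·[anion]ᵢ) / (Σ P·[cation]ᵢ + Σ P·[anion]ₒ)]
Numerator = 1×3.57 + 0.095×131 + 0.33×31.9 = 26.54
Denominator = 1×117 + 0.095×21.4 + 0.33×121 = 159
Vm = 59.0 · log₁₀(0.16697) = 59.0 × (-0.7774) = -45.86 mV

-45.9 mV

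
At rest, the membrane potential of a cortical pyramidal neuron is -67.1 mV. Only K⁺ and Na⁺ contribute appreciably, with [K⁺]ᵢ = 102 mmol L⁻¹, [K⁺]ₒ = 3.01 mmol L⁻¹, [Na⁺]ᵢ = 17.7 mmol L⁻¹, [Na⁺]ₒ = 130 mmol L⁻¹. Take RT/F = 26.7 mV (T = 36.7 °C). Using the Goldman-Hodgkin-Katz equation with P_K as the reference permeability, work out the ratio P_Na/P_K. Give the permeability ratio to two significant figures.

Let α = P_Na/P_K. GHK: Vm = 26.7·ln[(Kₒ + α·Naₒ)/(Kᵢ + α·Naᵢ)].
e^(Vm/26.7) = e^(-67.1/26.7) = 0.081016
So 0.081016·(Kᵢ + α·Naᵢ) = Kₒ + α·Naₒ → α = (0.081016·102.0 − 3.01) / (130.0 − 0.081016·17.7)
α = (8.264 − 3.01) / (130.0 − 1.434) = 5.254/128.6 = 0.04086

0.041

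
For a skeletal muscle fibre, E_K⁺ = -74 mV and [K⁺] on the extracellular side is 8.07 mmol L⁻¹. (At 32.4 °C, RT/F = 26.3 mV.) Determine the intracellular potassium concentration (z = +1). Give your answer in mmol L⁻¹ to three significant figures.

135 mmol L⁻¹

Nernst: E = (26.3/1) · ln([out]/[in]), so ln([out]/[in]) = -74.0 × 1 / 26.3 = -2.8137.
[out]/[in] = e^(-2.8137) = 0.05998.
[in] = 8.07 / 0.05998 = 134.5 mmol L⁻¹.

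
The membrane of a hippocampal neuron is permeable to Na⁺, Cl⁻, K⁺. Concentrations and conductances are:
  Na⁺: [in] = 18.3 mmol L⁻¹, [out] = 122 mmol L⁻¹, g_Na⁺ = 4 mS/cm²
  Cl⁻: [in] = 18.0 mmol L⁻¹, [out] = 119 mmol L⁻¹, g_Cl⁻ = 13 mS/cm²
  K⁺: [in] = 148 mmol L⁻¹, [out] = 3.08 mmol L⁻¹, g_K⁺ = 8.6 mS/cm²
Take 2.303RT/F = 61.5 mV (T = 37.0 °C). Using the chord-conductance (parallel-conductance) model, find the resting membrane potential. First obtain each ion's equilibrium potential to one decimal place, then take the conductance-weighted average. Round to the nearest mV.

E_Na⁺ = (61.5/1)·log₁₀(122/18.3) = 50.7 mV
E_Cl⁻ = (61.5/-1)·log₁₀(119/18.0) = -50.4 mV
E_K⁺ = (61.5/1)·log₁₀(3.08/148) = -103.4 mV
Vm = (Σ gᵢEᵢ)/(Σ gᵢ) = (4·50.7 + 13·-50.4 + 8.6·-103.4) / (4 + 13 + 8.6)
= -1341.64 / 25.6 = -52.41 mV

-52 mV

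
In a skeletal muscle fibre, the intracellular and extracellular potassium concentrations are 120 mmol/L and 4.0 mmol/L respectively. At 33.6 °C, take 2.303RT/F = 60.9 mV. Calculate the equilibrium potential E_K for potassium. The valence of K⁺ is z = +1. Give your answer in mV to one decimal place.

-90.0 mV

E = (60.9/z) · log₁₀([K⁺]_out/[K⁺]_in) with z = +1.
= (60.9/1) · log₁₀(4.0/120) = 60.90 · log₁₀(0.03333)
= 60.90 · (-1.4771) = -89.96 mV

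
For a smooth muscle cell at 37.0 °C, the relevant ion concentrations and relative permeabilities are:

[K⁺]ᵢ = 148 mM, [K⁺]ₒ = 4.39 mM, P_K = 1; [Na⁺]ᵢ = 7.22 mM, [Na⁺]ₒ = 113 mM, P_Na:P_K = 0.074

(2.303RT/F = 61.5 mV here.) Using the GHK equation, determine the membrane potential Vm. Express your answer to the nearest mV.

-66 mV

Vm = 61.5 · log₁₀[(Σ P·[cation]ₒ + Σ P·[anion]ᵢ) / (Σ P·[cation]ᵢ + Σ P·[anion]ₒ)]
Numerator = 1×4.39 + 0.074×113 = 12.75
Denominator = 1×148 + 0.074×7.22 = 148.5
Vm = 61.5 · log₁₀(0.085852) = 61.5 × (-1.0662) = -65.57 mV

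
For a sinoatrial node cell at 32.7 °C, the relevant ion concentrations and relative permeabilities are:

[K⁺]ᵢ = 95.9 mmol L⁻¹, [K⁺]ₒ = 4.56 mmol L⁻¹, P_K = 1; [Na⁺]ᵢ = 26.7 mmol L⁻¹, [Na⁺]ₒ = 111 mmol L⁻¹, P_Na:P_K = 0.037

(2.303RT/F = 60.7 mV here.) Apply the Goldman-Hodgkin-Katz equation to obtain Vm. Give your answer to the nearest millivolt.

Vm = 60.7 · log₁₀[(Σ P·[cation]ₒ + Σ P·[anion]ᵢ) / (Σ P·[cation]ᵢ + Σ P·[anion]ₒ)]
Numerator = 1×4.56 + 0.037×111 = 8.667
Denominator = 1×95.9 + 0.037×26.7 = 96.89
Vm = 60.7 · log₁₀(0.089454) = 60.7 × (-1.0484) = -63.64 mV

-64 mV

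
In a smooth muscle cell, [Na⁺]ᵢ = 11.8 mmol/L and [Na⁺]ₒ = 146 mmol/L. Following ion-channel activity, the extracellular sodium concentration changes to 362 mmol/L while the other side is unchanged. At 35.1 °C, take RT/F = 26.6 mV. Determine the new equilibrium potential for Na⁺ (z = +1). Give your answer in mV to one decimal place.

91.1 mV

After the shift: [Na⁺]_out = 362, [Na⁺]_in = 11.8 mmol/L.
E_new = (26.6/1)·ln(362/11.8) = 26.60 · (3.4235) = 91.07 mV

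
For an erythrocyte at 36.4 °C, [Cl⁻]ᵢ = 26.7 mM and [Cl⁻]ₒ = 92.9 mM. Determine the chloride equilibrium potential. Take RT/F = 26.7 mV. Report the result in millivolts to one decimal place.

E = (26.7/z) · ln([Cl⁻]_out/[Cl⁻]_in) with z = -1.
For an anion, dividing by z = -1 reverses the sign.
= (26.7/-1) · ln(92.9/26.7) = -26.70 · ln(3.479)
= -26.70 · (1.2469) = -33.29 mV

-33.3 mV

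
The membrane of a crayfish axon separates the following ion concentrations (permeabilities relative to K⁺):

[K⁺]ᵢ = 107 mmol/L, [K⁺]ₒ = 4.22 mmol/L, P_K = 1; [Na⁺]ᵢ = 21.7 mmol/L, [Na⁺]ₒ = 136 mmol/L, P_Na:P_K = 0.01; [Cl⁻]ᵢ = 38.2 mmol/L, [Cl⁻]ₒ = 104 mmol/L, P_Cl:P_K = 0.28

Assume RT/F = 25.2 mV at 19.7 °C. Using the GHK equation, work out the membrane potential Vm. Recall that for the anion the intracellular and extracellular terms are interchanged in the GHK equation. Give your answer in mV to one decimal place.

Vm = 25.2 · ln[(Σ P·[cation]ₒ + Σ P·[anion]ᵢ) / (Σ P·[cation]ᵢ + Σ P·[anion]ₒ)]
Numerator = 1×4.22 + 0.01×136 + 0.28×38.2 = 16.28
Denominator = 1×107 + 0.01×21.7 + 0.28×104 = 136.3
Vm = 25.2 · ln(0.11938) = 25.2 × (-2.1254) = -53.56 mV

-53.6 mV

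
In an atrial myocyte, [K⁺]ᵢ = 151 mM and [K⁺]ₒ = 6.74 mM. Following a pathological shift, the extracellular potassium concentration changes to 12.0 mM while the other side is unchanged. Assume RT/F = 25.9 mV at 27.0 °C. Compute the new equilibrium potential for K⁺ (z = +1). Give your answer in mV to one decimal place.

After the shift: [K⁺]_out = 12.0, [K⁺]_in = 151 mM.
E_new = (25.9/1)·ln(12.0/151) = 25.90 · (-2.5324) = -65.59 mV

-65.6 mV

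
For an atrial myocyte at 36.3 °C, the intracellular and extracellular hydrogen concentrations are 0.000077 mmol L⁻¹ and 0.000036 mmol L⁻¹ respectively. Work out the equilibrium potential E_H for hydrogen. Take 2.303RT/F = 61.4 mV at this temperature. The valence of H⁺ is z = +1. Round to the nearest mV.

-20 mV

E = (61.4/z) · log₁₀([H⁺]_out/[H⁺]_in) with z = +1.
= (61.4/1) · log₁₀(0.000036/0.000077) = 61.40 · log₁₀(0.4675)
= 61.40 · (-0.3302) = -20.27 mV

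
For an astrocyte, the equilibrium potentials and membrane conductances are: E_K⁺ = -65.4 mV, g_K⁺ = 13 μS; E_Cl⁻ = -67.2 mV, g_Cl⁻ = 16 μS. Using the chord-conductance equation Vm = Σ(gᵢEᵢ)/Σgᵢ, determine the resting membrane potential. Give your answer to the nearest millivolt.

Σ gᵢEᵢ = 13·(-65.4) + 16·(-67.2) = -1925.40
Σ gᵢ = 13 + 16 = 29
Vm = -1925.40 / 29 = -66.39 mV

-66 mV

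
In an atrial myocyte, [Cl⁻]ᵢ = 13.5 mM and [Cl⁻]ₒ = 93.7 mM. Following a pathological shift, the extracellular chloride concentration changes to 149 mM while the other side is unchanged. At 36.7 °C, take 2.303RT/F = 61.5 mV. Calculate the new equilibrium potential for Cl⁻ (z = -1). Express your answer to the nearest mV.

After the shift: [Cl⁻]_out = 149, [Cl⁻]_in = 13.5 mM.
E_new = (61.5/-1)·log₁₀(149/13.5) = -61.50 · (1.0429) = -64.14 mV

-64 mV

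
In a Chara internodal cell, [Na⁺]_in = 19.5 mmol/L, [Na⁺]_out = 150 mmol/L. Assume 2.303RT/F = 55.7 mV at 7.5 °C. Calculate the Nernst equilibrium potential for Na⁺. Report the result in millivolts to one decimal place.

49.4 mV

E = (55.7/z) · log₁₀([Na⁺]_out/[Na⁺]_in) with z = +1.
= (55.7/1) · log₁₀(150/19.5) = 55.70 · log₁₀(7.692)
= 55.70 · (0.8861) = 49.35 mV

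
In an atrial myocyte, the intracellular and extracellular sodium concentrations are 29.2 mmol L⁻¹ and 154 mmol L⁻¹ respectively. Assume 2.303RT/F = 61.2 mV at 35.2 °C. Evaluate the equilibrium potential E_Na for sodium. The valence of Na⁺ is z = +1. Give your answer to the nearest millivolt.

E = (61.2/z) · log₁₀([Na⁺]_out/[Na⁺]_in) with z = +1.
= (61.2/1) · log₁₀(154/29.2) = 61.20 · log₁₀(5.274)
= 61.20 · (0.7221) = 44.19 mV

44 mV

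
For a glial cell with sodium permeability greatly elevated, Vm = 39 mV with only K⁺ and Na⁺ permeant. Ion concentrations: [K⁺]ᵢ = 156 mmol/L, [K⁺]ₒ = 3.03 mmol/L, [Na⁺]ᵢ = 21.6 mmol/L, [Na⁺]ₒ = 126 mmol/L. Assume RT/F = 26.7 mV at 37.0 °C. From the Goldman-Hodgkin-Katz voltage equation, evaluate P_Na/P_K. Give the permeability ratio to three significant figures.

Let α = P_Na/P_K. GHK: Vm = 26.7·ln[(Kₒ + α·Naₒ)/(Kᵢ + α·Naᵢ)].
e^(Vm/26.7) = e^(39.0/26.7) = 4.3089
So 4.3089·(Kᵢ + α·Naᵢ) = Kₒ + α·Naₒ → α = (4.3089·156.0 − 3.03) / (126.0 − 4.3089·21.6)
α = (672.2 − 3.03) / (126.0 − 93.07) = 669.2/32.93 = 20.32

20.3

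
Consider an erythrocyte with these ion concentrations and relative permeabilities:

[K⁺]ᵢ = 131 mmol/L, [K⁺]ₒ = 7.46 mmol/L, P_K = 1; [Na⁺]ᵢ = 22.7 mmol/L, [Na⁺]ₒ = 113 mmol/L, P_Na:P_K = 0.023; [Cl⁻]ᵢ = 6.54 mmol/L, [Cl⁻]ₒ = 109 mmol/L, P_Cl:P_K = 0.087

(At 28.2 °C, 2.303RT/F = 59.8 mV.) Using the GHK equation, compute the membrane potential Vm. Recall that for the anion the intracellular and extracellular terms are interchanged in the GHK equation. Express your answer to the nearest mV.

Vm = 59.8 · log₁₀[(Σ P·[cation]ₒ + Σ P·[anion]ᵢ) / (Σ P·[cation]ᵢ + Σ P·[anion]ₒ)]
Numerator = 1×7.46 + 0.023×113 + 0.087×6.54 = 10.63
Denominator = 1×131 + 0.023×22.7 + 0.087×109 = 141
Vm = 59.8 · log₁₀(0.075373) = 59.8 × (-1.1228) = -67.14 mV

-67 mV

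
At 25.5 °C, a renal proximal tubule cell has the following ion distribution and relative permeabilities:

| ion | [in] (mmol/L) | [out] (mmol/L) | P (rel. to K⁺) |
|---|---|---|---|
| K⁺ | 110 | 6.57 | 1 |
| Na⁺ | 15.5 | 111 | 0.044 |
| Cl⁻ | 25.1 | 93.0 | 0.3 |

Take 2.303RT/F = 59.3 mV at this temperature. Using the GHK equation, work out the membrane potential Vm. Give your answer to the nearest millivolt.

Vm = 59.3 · log₁₀[(Σ P·[cation]ₒ + Σ P·[anion]ᵢ) / (Σ P·[cation]ᵢ + Σ P·[anion]ₒ)]
Numerator = 1×6.57 + 0.044×111 + 0.3×25.1 = 18.98
Denominator = 1×110 + 0.044×15.5 + 0.3×93.0 = 138.6
Vm = 59.3 · log₁₀(0.13699) = 59.3 × (-0.8633) = -51.19 mV

-51 mV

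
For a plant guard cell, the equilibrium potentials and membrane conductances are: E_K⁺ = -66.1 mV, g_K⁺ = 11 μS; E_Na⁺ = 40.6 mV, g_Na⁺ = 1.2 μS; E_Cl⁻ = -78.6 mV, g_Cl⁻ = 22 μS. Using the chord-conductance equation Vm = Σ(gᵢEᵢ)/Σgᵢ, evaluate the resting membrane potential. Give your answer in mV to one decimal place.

-70.4 mV

Σ gᵢEᵢ = 11·(-66.1) + 1.2·(40.6) + 22·(-78.6) = -2407.58
Σ gᵢ = 11 + 1.2 + 22 = 34.2
Vm = -2407.58 / 34.2 = -70.40 mV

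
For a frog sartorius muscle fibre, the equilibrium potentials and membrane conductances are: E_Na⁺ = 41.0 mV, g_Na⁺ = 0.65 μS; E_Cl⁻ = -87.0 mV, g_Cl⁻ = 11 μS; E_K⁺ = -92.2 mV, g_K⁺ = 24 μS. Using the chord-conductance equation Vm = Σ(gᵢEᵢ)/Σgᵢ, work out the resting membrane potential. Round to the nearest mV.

-88 mV

Σ gᵢEᵢ = 0.65·(41.0) + 11·(-87.0) + 24·(-92.2) = -3143.15
Σ gᵢ = 0.65 + 11 + 24 = 35.65
Vm = -3143.15 / 35.65 = -88.17 mV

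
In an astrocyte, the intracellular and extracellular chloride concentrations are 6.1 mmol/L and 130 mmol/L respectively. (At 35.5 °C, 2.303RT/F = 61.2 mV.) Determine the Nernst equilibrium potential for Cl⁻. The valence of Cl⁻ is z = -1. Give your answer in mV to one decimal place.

E = (61.2/z) · log₁₀([Cl⁻]_out/[Cl⁻]_in) with z = -1.
For an anion, dividing by z = -1 reverses the sign.
= (61.2/-1) · log₁₀(130/6.1) = -61.20 · log₁₀(21.31)
= -61.20 · (1.3286) = -81.31 mV

-81.3 mV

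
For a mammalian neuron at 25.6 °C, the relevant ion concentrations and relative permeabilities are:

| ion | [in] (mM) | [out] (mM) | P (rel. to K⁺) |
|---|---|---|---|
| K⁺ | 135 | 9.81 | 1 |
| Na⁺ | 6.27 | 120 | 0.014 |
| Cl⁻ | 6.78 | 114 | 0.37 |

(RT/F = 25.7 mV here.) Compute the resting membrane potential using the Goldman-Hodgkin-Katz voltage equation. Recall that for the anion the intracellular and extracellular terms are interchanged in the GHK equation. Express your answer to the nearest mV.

Vm = 25.7 · ln[(Σ P·[cation]ₒ + Σ P·[anion]ᵢ) / (Σ P·[cation]ᵢ + Σ P·[anion]ₒ)]
Numerator = 1×9.81 + 0.014×120 + 0.37×6.78 = 14
Denominator = 1×135 + 0.014×6.27 + 0.37×114 = 177.3
Vm = 25.7 · ln(0.078969) = 25.7 × (-2.5387) = -65.24 mV

-65 mV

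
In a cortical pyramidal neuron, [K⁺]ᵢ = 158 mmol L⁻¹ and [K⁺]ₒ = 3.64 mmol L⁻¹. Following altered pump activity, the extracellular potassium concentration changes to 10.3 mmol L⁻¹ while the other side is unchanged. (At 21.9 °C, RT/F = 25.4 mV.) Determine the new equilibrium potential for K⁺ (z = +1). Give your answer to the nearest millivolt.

After the shift: [K⁺]_out = 10.3, [K⁺]_in = 158 mmol L⁻¹.
E_new = (25.4/1)·ln(10.3/158) = 25.40 · (-2.7305) = -69.35 mV

-69 mV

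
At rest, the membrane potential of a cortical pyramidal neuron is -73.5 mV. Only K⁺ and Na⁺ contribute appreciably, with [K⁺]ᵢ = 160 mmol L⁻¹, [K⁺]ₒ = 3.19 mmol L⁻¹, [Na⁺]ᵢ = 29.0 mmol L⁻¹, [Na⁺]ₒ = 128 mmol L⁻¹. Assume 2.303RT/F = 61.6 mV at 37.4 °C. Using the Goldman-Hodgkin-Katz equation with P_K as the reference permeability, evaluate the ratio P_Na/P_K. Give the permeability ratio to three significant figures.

Let α = P_Na/P_K. GHK: Vm = 61.6·log₁₀[(Kₒ + α·Naₒ)/(Kᵢ + α·Naᵢ)].
10^(Vm/61.6) = 10^(-73.5/61.6) = 0.064094
So 0.064094·(Kᵢ + α·Naᵢ) = Kₒ + α·Naₒ → α = (0.064094·160.0 − 3.19) / (128.0 − 0.064094·29.0)
α = (10.26 − 3.19) / (128.0 − 1.859) = 7.065/126.1 = 0.05601

0.0560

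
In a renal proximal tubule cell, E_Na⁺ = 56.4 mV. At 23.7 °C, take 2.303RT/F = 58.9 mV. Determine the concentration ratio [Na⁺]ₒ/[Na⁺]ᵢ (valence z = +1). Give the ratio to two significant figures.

9.1

log₁₀([out]/[in]) = E·z/(58.9) = 56.4 × 1 / 58.9 = 0.9576
[out]/[in] = 10^(0.9576) = 9.069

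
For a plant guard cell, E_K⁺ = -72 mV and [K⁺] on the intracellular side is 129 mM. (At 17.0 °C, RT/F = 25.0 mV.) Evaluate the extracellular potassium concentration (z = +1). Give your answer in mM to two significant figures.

7.2 mM

Nernst: E = (25.0/1) · ln([out]/[in]), so ln([out]/[in]) = -72.0 × 1 / 25.0 = -2.8800.
[out]/[in] = e^(-2.8800) = 0.05613.
[out] = 0.05613 × 129 = 7.241 mM.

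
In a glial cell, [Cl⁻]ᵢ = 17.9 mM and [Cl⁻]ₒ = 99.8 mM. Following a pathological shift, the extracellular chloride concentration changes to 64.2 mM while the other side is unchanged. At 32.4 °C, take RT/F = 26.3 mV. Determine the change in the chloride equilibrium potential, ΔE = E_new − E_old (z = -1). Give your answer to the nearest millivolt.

12 mV

E_old = (26.3/-1)·ln(99.8/17.9) = -45.19 mV
E_new = (26.3/-1)·ln(64.2/17.9) = -33.59 mV
ΔE = -33.59 − (-45.19) = 11.60 mV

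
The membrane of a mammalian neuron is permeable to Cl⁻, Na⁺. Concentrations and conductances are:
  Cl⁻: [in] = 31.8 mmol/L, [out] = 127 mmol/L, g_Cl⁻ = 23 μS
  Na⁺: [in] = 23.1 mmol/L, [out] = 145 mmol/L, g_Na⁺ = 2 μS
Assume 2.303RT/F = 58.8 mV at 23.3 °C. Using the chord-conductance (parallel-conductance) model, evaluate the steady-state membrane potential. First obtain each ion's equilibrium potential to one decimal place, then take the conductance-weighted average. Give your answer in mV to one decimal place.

E_Cl⁻ = (58.8/-1)·log₁₀(127/31.8) = -35.4 mV
E_Na⁺ = (58.8/1)·log₁₀(145/23.1) = 46.9 mV
Vm = (Σ gᵢEᵢ)/(Σ gᵢ) = (23·-35.4 + 2·46.9) / (23 + 2)
= -720.40 / 25 = -28.82 mV

-28.8 mV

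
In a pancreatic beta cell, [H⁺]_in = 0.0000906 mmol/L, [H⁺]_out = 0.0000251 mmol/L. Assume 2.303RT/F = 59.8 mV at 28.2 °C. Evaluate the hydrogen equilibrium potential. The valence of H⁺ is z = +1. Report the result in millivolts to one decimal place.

E = (59.8/z) · log₁₀([H⁺]_out/[H⁺]_in) with z = +1.
= (59.8/1) · log₁₀(0.0000251/0.0000906) = 59.80 · log₁₀(0.277)
= 59.80 · (-0.5575) = -33.34 mV

-33.3 mV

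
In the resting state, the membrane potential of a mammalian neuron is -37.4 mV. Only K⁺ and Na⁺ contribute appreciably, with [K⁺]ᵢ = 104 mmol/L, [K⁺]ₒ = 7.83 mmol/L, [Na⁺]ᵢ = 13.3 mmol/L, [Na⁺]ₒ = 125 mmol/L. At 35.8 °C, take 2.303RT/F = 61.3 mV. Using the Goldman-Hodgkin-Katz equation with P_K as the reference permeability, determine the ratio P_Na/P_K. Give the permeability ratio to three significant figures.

0.145

Let α = P_Na/P_K. GHK: Vm = 61.3·log₁₀[(Kₒ + α·Naₒ)/(Kᵢ + α·Naᵢ)].
10^(Vm/61.3) = 10^(-37.4/61.3) = 0.24541
So 0.24541·(Kᵢ + α·Naᵢ) = Kₒ + α·Naₒ → α = (0.24541·104.0 − 7.83) / (125.0 − 0.24541·13.3)
α = (25.52 − 7.83) / (125.0 − 3.264) = 17.69/121.7 = 0.1453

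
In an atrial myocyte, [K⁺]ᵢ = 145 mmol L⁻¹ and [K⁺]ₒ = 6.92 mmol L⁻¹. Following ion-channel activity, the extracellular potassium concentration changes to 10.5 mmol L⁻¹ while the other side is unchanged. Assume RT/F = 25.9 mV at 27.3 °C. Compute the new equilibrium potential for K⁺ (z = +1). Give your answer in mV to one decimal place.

After the shift: [K⁺]_out = 10.5, [K⁺]_in = 145 mmol L⁻¹.
E_new = (25.9/1)·ln(10.5/145) = 25.90 · (-2.6254) = -68.00 mV

-68.0 mV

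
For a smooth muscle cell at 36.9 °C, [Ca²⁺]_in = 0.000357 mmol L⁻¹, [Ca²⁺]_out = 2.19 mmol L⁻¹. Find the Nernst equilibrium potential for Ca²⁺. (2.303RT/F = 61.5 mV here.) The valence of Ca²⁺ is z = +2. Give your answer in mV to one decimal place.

E = (61.5/z) · log₁₀([Ca²⁺]_out/[Ca²⁺]_in) with z = +2.
= (61.5/2) · log₁₀(2.19/0.000357) = 30.75 · log₁₀(6134)
= 30.75 · (3.7878) = 116.47 mV

116.5 mV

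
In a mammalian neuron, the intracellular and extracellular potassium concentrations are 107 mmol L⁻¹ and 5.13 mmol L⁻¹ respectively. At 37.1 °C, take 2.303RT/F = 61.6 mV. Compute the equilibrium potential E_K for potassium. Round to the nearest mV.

-81 mV

E = (61.6/z) · log₁₀([K⁺]_out/[K⁺]_in) with z = +1.
= (61.6/1) · log₁₀(5.13/107) = 61.60 · log₁₀(0.04794)
= 61.60 · (-1.3193) = -81.27 mV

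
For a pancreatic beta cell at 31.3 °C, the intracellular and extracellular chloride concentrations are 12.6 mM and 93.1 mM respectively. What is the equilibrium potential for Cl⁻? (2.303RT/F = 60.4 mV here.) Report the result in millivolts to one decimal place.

E = (60.4/z) · log₁₀([Cl⁻]_out/[Cl⁻]_in) with z = -1.
For an anion, dividing by z = -1 reverses the sign.
= (60.4/-1) · log₁₀(93.1/12.6) = -60.40 · log₁₀(7.389)
= -60.40 · (0.8686) = -52.46 mV

-52.5 mV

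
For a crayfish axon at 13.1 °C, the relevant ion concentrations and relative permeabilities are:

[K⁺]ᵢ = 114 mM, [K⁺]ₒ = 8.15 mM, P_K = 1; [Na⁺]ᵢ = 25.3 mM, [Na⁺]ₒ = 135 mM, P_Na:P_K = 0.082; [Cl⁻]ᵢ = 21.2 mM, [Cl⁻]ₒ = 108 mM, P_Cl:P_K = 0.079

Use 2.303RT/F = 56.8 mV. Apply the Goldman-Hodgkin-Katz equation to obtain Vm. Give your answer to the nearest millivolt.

Vm = 56.8 · log₁₀[(Σ P·[cation]ₒ + Σ P·[anion]ᵢ) / (Σ P·[cation]ᵢ + Σ P·[anion]ₒ)]
Numerator = 1×8.15 + 0.082×135 + 0.079×21.2 = 20.89
Denominator = 1×114 + 0.082×25.3 + 0.079×108 = 124.6
Vm = 56.8 · log₁₀(0.16769) = 56.8 × (-0.7755) = -44.05 mV

-44 mV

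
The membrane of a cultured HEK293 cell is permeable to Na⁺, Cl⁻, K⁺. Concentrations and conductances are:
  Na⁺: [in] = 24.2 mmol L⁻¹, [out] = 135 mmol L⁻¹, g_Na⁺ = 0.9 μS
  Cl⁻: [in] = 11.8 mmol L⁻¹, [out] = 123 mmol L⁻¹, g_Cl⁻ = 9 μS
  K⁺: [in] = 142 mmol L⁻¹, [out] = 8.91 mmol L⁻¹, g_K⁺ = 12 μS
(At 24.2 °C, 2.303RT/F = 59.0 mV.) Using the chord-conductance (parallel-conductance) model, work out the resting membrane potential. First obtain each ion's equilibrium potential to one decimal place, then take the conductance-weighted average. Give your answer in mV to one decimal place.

E_Na⁺ = (59.0/1)·log₁₀(135/24.2) = 44.0 mV
E_Cl⁻ = (59.0/-1)·log₁₀(123/11.8) = -60.1 mV
E_K⁺ = (59.0/1)·log₁₀(8.91/142) = -70.9 mV
Vm = (Σ gᵢEᵢ)/(Σ gᵢ) = (0.9·44.0 + 9·-60.1 + 12·-70.9) / (0.9 + 9 + 12)
= -1352.10 / 21.9 = -61.74 mV

-61.7 mV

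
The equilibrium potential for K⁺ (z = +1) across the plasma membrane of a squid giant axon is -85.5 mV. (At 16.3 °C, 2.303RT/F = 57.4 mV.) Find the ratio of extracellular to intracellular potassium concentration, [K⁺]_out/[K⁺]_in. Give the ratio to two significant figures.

log₁₀([out]/[in]) = E·z/(57.4) = -85.5 × 1 / 57.4 = -1.4895
[out]/[in] = 10^(-1.4895) = 0.03239

0.032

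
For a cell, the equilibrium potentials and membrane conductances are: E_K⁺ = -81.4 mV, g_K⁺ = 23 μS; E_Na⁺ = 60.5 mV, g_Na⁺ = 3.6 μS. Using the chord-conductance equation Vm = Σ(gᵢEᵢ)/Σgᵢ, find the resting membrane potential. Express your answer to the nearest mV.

Σ gᵢEᵢ = 23·(-81.4) + 3.6·(60.5) = -1654.40
Σ gᵢ = 23 + 3.6 = 26.6
Vm = -1654.40 / 26.6 = -62.20 mV

-62 mV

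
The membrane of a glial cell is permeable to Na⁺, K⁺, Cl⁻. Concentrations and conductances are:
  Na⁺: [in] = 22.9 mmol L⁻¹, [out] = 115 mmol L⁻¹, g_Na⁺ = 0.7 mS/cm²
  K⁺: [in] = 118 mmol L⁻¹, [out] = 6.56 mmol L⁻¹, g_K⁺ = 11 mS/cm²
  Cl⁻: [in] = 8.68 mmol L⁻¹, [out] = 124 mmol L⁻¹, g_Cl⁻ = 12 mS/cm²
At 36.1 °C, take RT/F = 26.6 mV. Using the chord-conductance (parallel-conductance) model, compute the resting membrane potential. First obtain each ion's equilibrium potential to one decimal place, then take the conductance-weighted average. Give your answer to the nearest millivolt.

E_Na⁺ = (26.6/1)·ln(115/22.9) = 42.9 mV
E_K⁺ = (26.6/1)·ln(6.56/118) = -76.9 mV
E_Cl⁻ = (26.6/-1)·ln(124/8.68) = -70.7 mV
Vm = (Σ gᵢEᵢ)/(Σ gᵢ) = (0.7·42.9 + 11·-76.9 + 12·-70.7) / (0.7 + 11 + 12)
= -1664.27 / 23.7 = -70.22 mV

-70 mV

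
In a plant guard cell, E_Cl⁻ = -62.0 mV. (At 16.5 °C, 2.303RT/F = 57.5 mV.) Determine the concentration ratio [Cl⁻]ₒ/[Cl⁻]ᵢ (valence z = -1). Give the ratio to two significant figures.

log₁₀([out]/[in]) = E·z/(57.5) = -62.0 × -1 / 57.5 = 1.0783
[out]/[in] = 10^(1.0783) = 11.97

12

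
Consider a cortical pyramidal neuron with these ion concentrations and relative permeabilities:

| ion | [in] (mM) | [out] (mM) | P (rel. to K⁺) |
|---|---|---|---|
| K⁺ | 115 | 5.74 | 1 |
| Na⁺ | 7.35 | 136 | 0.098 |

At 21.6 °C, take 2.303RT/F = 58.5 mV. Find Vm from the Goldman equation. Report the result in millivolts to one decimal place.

Vm = 58.5 · log₁₀[(Σ P·[cation]ₒ + Σ P·[anion]ᵢ) / (Σ P·[cation]ᵢ + Σ P·[anion]ₒ)]
Numerator = 1×5.74 + 0.098×136 = 19.07
Denominator = 1×115 + 0.098×7.35 = 115.7
Vm = 58.5 · log₁₀(0.16478) = 58.5 × (-0.7831) = -45.81 mV

-45.8 mV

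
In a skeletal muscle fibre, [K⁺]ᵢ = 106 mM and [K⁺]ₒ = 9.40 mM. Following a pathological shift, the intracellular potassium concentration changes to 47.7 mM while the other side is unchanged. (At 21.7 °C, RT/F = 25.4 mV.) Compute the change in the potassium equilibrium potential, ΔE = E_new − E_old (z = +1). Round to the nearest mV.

E_old = (25.4/1)·ln(9.40/106) = -61.54 mV
E_new = (25.4/1)·ln(9.40/47.7) = -41.26 mV
ΔE = -41.26 − (-61.54) = 20.28 mV

20 mV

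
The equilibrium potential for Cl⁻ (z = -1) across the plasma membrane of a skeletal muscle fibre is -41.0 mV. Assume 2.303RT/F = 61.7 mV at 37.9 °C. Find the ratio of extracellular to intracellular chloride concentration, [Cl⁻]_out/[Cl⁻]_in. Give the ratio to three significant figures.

4.62

log₁₀([out]/[in]) = E·z/(61.7) = -41.0 × -1 / 61.7 = 0.6645
[out]/[in] = 10^(0.6645) = 4.619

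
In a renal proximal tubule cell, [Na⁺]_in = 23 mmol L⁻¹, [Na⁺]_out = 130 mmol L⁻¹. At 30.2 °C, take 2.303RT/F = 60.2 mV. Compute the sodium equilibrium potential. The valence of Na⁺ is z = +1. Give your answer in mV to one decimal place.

E = (60.2/z) · log₁₀([Na⁺]_out/[Na⁺]_in) with z = +1.
= (60.2/1) · log₁₀(130/23) = 60.20 · log₁₀(5.652)
= 60.20 · (0.7522) = 45.28 mV

45.3 mV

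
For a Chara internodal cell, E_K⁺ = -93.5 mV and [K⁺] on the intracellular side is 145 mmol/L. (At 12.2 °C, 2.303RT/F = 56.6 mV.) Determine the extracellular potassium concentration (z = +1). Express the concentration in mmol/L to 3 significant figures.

3.23 mmol/L

Nernst: E = (56.6/1) · log₁₀([out]/[in]), so log₁₀([out]/[in]) = -93.5 × 1 / 56.6 = -1.6519.
[out]/[in] = 10^(-1.6519) = 0.02229.
[out] = 0.02229 × 145 = 3.232 mmol/L.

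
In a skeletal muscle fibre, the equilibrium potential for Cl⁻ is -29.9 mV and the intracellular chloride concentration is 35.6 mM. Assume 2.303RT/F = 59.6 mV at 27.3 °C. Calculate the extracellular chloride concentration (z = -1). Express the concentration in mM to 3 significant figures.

Nernst: E = (59.6/-1) · log₁₀([out]/[in]), so log₁₀([out]/[in]) = -29.9 × -1 / 59.6 = 0.5017.
[out]/[in] = 10^(0.5017) = 3.175.
[out] = 3.175 × 35.6 = 113 mM.

113 mM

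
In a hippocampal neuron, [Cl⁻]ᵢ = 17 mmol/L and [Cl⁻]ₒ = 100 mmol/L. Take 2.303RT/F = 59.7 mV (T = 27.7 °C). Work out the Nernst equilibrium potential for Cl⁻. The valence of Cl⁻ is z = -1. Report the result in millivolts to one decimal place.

E = (59.7/z) · log₁₀([Cl⁻]_out/[Cl⁻]_in) with z = -1.
For an anion, dividing by z = -1 reverses the sign.
= (59.7/-1) · log₁₀(100/17) = -59.70 · log₁₀(5.882)
= -59.70 · (0.7696) = -45.94 mV

-45.9 mV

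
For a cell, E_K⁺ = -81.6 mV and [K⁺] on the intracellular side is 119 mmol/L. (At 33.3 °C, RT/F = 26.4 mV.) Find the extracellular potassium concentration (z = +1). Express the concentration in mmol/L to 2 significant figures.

5.4 mmol/L

Nernst: E = (26.4/1) · ln([out]/[in]), so ln([out]/[in]) = -81.6 × 1 / 26.4 = -3.0909.
[out]/[in] = e^(-3.0909) = 0.04546.
[out] = 0.04546 × 119 = 5.41 mmol/L.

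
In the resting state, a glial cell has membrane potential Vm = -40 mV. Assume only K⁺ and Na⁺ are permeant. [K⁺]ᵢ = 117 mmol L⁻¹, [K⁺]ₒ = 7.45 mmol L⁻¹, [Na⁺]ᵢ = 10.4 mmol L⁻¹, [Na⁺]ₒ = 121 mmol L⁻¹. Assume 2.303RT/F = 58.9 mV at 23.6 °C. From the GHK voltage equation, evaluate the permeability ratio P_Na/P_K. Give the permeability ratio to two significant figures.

0.14

Let α = P_Na/P_K. GHK: Vm = 58.9·log₁₀[(Kₒ + α·Naₒ)/(Kᵢ + α·Naᵢ)].
10^(Vm/58.9) = 10^(-40.0/58.9) = 0.20935
So 0.20935·(Kᵢ + α·Naᵢ) = Kₒ + α·Naₒ → α = (0.20935·117.0 − 7.45) / (121.0 − 0.20935·10.4)
α = (24.49 − 7.45) / (121.0 − 2.177) = 17.04/118.8 = 0.1434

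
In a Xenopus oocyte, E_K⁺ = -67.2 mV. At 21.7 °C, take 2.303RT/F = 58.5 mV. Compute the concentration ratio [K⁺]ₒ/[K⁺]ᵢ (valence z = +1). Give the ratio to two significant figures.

log₁₀([out]/[in]) = E·z/(58.5) = -67.2 × 1 / 58.5 = -1.1487
[out]/[in] = 10^(-1.1487) = 0.071

0.071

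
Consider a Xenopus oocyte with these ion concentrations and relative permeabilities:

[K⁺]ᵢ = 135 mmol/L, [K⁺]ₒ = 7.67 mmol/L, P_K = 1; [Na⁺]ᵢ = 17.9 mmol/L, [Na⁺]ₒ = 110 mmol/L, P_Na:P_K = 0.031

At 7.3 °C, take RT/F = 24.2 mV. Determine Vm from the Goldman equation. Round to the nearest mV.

Vm = 24.2 · ln[(Σ P·[cation]ₒ + Σ P·[anion]ᵢ) / (Σ P·[cation]ᵢ + Σ P·[anion]ₒ)]
Numerator = 1×7.67 + 0.031×110 = 11.08
Denominator = 1×135 + 0.031×17.9 = 135.6
Vm = 24.2 · ln(0.081738) = 24.2 × (-2.5042) = -60.60 mV

-61 mV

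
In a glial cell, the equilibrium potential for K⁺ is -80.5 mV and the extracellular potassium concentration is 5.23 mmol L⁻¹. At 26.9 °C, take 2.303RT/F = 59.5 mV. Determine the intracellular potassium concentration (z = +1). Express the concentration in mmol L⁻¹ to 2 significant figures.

Nernst: E = (59.5/1) · log₁₀([out]/[in]), so log₁₀([out]/[in]) = -80.5 × 1 / 59.5 = -1.3529.
[out]/[in] = 10^(-1.3529) = 0.04437.
[in] = 5.23 / 0.04437 = 117.9 mmol L⁻¹.

120 mmol L⁻¹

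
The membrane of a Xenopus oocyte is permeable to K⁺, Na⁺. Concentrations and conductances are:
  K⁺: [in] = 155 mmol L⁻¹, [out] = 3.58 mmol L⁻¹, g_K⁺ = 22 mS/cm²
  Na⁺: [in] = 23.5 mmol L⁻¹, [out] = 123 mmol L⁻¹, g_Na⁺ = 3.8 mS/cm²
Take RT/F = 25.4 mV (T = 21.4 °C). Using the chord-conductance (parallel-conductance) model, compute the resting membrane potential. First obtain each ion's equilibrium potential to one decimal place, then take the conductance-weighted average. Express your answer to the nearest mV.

-75 mV

E_K⁺ = (25.4/1)·ln(3.58/155) = -95.7 mV
E_Na⁺ = (25.4/1)·ln(123/23.5) = 42.0 mV
Vm = (Σ gᵢEᵢ)/(Σ gᵢ) = (22·-95.7 + 3.8·42.0) / (22 + 3.8)
= -1945.80 / 25.8 = -75.42 mV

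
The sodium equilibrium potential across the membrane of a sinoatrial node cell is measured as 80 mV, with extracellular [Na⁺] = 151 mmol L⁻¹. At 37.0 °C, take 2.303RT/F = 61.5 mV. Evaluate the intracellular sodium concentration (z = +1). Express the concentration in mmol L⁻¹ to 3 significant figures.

7.55 mmol L⁻¹

Nernst: E = (61.5/1) · log₁₀([out]/[in]), so log₁₀([out]/[in]) = 80.0 × 1 / 61.5 = 1.3008.
[out]/[in] = 10^(1.3008) = 19.99.
[in] = 151 / 19.99 = 7.554 mmol L⁻¹.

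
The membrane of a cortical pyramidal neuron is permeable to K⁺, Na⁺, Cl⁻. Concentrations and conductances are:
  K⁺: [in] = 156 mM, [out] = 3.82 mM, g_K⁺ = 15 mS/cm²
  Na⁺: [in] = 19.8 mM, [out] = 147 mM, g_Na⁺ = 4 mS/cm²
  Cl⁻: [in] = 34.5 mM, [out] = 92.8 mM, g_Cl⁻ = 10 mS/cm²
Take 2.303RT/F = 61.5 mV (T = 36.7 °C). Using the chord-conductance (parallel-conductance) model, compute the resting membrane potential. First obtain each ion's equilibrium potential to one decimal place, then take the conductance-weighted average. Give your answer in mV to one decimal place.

-53.0 mV

E_K⁺ = (61.5/1)·log₁₀(3.82/156) = -99.1 mV
E_Na⁺ = (61.5/1)·log₁₀(147/19.8) = 53.5 mV
E_Cl⁻ = (61.5/-1)·log₁₀(92.8/34.5) = -26.4 mV
Vm = (Σ gᵢEᵢ)/(Σ gᵢ) = (15·-99.1 + 4·53.5 + 10·-26.4) / (15 + 4 + 10)
= -1536.50 / 29 = -52.98 mV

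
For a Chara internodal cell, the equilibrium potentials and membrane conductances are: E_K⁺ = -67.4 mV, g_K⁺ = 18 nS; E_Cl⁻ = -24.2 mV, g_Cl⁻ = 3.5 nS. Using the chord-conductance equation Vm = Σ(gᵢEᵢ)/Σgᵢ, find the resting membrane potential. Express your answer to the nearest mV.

-60 mV

Σ gᵢEᵢ = 18·(-67.4) + 3.5·(-24.2) = -1297.90
Σ gᵢ = 18 + 3.5 = 21.5
Vm = -1297.90 / 21.5 = -60.37 mV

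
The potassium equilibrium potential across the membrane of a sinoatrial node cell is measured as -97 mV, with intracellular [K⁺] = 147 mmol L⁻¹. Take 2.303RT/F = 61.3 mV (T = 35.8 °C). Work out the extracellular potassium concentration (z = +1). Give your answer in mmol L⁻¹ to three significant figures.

3.85 mmol L⁻¹

Nernst: E = (61.3/1) · log₁₀([out]/[in]), so log₁₀([out]/[in]) = -97.0 × 1 / 61.3 = -1.5824.
[out]/[in] = 10^(-1.5824) = 0.02616.
[out] = 0.02616 × 147 = 3.845 mmol L⁻¹.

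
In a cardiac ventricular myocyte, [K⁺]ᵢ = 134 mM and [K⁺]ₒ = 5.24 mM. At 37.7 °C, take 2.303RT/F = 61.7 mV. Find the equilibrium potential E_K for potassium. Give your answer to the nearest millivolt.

E = (61.7/z) · log₁₀([K⁺]_out/[K⁺]_in) with z = +1.
= (61.7/1) · log₁₀(5.24/134) = 61.70 · log₁₀(0.0391)
= 61.70 · (-1.4078) = -86.86 mV

-87 mV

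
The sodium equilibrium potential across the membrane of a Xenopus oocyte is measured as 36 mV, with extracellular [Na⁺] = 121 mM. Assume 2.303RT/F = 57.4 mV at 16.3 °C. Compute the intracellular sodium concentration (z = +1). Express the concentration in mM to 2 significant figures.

29 mM

Nernst: E = (57.4/1) · log₁₀([out]/[in]), so log₁₀([out]/[in]) = 36.0 × 1 / 57.4 = 0.6272.
[out]/[in] = 10^(0.6272) = 4.238.
[in] = 121 / 4.238 = 28.55 mM.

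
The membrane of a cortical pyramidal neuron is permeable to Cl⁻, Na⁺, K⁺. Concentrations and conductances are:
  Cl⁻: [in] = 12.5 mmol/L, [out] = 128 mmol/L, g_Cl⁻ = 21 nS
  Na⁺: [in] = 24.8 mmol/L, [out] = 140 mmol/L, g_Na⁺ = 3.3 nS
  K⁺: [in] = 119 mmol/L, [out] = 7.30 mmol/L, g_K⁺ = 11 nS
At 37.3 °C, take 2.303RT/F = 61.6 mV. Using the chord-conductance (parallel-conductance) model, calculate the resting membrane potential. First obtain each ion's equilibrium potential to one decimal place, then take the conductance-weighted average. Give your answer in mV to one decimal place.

E_Cl⁻ = (61.6/-1)·log₁₀(128/12.5) = -62.2 mV
E_Na⁺ = (61.6/1)·log₁₀(140/24.8) = 46.3 mV
E_K⁺ = (61.6/1)·log₁₀(7.30/119) = -74.7 mV
Vm = (Σ gᵢEᵢ)/(Σ gᵢ) = (21·-62.2 + 3.3·46.3 + 11·-74.7) / (21 + 3.3 + 11)
= -1975.11 / 35.3 = -55.95 mV

-56.0 mV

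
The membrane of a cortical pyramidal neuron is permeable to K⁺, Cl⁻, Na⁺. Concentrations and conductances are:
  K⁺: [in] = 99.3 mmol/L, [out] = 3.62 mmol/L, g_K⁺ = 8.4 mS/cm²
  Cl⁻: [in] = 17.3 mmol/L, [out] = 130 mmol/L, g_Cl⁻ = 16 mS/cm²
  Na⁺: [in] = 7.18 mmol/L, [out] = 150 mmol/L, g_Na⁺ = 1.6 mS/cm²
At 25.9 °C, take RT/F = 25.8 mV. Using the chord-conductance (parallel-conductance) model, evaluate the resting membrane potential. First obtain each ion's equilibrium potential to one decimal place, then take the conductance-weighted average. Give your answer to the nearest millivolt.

E_K⁺ = (25.8/1)·ln(3.62/99.3) = -85.4 mV
E_Cl⁻ = (25.8/-1)·ln(130/17.3) = -52.0 mV
E_Na⁺ = (25.8/1)·ln(150/7.18) = 78.4 mV
Vm = (Σ gᵢEᵢ)/(Σ gᵢ) = (8.4·-85.4 + 16·-52.0 + 1.6·78.4) / (8.4 + 16 + 1.6)
= -1423.92 / 26 = -54.77 mV

-55 mV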